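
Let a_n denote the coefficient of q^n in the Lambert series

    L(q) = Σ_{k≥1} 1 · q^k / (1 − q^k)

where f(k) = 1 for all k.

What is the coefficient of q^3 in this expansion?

a_3 = 2

n=3: 3·1 1·3  f→[1+1]=2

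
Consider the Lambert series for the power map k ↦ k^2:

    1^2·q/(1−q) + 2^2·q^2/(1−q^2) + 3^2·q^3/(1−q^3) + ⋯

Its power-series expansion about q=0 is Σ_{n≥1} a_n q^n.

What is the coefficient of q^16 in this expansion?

d|16:{1,2,4,8,16}  Σf=1+4+16+64+256=341

a_16 = 341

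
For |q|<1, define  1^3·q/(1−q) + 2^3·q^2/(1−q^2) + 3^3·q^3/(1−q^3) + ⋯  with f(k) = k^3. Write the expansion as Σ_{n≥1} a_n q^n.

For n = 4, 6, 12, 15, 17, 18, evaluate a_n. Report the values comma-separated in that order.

q^4  k|4↦f(k): 4:64 2:8 1:1  a_4=73
d|6:{1,2,3,6}  Σf=1+8+27+216=252
n=12: 12·1 6·2 4·3 3·4 2·6 1·12  f→[1728+216+64+27+8+1]=2044
[q^15] f(15)=3375,f(5)=125,f(3)=27,f(1)=1 ⇒ 3528
[q^17] f(17)=4913,f(1)=1 ⇒ 4914
q^18  k|18↦f(k): 1:1 2:8 3:27 6:216 9:729 18:5832  a_18=6813

73, 252, 2044, 3528, 4914, 6813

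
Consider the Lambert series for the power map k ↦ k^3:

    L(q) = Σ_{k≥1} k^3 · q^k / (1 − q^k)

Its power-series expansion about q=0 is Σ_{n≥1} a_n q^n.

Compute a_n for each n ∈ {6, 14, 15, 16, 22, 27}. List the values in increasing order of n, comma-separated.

252, 3096, 3528, 4681, 11988, 20440

d|6:{1,2,3,6}  Σf=1+8+27+216=252
n=14: 14·1 7·2 2·7 1·14  f→[2744+343+8+1]=3096
[q^15] f(1)=1,f(3)=27,f(5)=125,f(15)=3375 ⇒ 3528
q^16  k|16↦f(k): 16:4096 8:512 4:64 2:8 1:1  a_16=4681
[q^22] f(1)=1,f(2)=8,f(11)=1331,f(22)=10648 ⇒ 11988
q^27  k|27↦f(k): 27:19683 9:729 3:27 1:1  a_27=20440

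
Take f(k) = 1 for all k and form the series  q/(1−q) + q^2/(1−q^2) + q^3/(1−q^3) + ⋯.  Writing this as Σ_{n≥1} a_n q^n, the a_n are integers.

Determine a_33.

a_33 = 4

n=33: 33·1 11·3 3·11 1·33  f→[1+1+1+1]=4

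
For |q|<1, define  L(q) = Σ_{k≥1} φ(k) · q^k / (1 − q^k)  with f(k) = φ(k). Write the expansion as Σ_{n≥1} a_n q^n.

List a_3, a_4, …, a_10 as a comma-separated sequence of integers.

n=3: 1·3 3·1  φ→[1+2]=3
[q^4] φ(1)=1,φ(2)=1,φ(4)=2 ⇒ 4
d|5:{1,5}  Σφ=1+4=5
d|6:{1,2,3,6}  Σφ=1+1+2+2=6
q^7  k|7↦φ(k): 1:1 7:6  a_7=7
n=8: 1·8 2·4 4·2 8·1  φ→[1+1+2+4]=8
q^9  k|9↦φ(k): 1:1 3:2 9:6  a_9=9
d|10:{1,2,5,10}  Σφ=1+1+4+4=10

3, 4, 5, 6, 7, 8, 9, 10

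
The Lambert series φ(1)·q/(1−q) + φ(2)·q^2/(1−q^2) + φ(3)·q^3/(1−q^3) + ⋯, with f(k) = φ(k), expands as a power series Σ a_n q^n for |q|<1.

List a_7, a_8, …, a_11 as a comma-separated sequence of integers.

n=7: 7·1 1·7  φ→[6+1]=7
d|8:{8,4,2,1}  Σφ=4+2+1+1=8
d|9:{1,3,9}  Σφ=1+2+6=9
d|10:{1,2,5,10}  Σφ=1+1+4+4=10
n=11: 1·11 11·1  φ→[1+10]=11

7, 8, 9, 10, 11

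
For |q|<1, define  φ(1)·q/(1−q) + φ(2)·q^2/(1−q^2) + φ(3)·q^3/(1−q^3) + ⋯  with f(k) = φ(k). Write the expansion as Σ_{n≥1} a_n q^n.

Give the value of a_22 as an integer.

n=22: 1·22 2·11 11·2 22·1  φ→[1+1+10+10]=22

a_22 = 22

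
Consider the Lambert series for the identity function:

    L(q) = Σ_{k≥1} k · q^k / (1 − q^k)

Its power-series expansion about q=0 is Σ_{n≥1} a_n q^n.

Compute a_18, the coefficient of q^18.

a_18 = 39

d|18:{18,9,6,3,2,1}  Σf=18+9+6+3+2+1=39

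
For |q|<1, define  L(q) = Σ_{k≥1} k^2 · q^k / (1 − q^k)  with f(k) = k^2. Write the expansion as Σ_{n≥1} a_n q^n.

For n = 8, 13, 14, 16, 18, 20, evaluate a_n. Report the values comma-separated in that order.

n=8: 1·8 2·4 4·2 8·1  f→[1+4+16+64]=85
n=13: 1·13 13·1  f→[1+169]=170
d|14:{1,2,7,14}  Σf=1+4+49+196=250
[q^16] f(16)=256,f(8)=64,f(4)=16,f(2)=4,f(1)=1 ⇒ 341
n=18: 1·18 2·9 3·6 6·3 9·2 18·1  f→[1+4+9+36+81+324]=455
[q^20] f(20)=400,f(10)=100,f(5)=25,f(4)=16,f(2)=4,f(1)=1 ⇒ 546

85, 170, 250, 341, 455, 546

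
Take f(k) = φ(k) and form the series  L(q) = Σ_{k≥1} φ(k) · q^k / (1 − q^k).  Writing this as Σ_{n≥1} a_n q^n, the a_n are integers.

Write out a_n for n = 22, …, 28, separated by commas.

d|22:{22,11,2,1}  Σφ=10+10+1+1=22
n=23: 23·1 1·23  φ→[22+1]=23
n=24: 1·24 2·12 3·8 4·6 6·4 8·3 12·2 24·1  φ→[1+1+2+2+2+4+4+8]=24
[q^25] φ(25)=20,φ(5)=4,φ(1)=1 ⇒ 25
[q^26] φ(26)=12,φ(13)=12,φ(2)=1,φ(1)=1 ⇒ 26
q^27  k|27↦φ(k): 1:1 3:2 9:6 27:18  a_27=27
[q^28] φ(1)=1,φ(2)=1,φ(4)=2,φ(7)=6,φ(14)=6,φ(28)=12 ⇒ 28

22, 23, 24, 25, 26, 27, 28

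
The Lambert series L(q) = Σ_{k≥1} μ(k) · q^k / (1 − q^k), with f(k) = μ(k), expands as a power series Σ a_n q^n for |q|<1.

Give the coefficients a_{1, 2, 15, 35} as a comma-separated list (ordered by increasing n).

1, 0, 0, 0

d|1:{1}  Σμ=1=1
n=2: 1·2 2·1  μ→[1+(-1)]=0
[q^15] μ(1)=1,μ(3)=-1,μ(5)=-1,μ(15)=1 ⇒ 0
d|35:{1,5,7,35}  Σμ=1+(-1)+(-1)+1=0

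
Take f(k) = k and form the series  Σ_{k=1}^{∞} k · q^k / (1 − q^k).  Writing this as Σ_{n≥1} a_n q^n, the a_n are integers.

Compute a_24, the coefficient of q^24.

a_24 = 60

[q^24] f(24)=24,f(12)=12,f(8)=8,f(6)=6,f(4)=4,f(3)=3,f(2)=2,f(1)=1 ⇒ 60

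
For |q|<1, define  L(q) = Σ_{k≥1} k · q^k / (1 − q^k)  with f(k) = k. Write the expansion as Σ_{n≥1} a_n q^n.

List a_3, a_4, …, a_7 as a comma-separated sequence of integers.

n=3: 1·3 3·1  f→[1+3]=4
[q^4] f(1)=1,f(2)=2,f(4)=4 ⇒ 7
n=5: 5·1 1·5  f→[5+1]=6
[q^6] f(1)=1,f(2)=2,f(3)=3,f(6)=6 ⇒ 12
d|7:{7,1}  Σf=7+1=8

4, 7, 6, 12, 8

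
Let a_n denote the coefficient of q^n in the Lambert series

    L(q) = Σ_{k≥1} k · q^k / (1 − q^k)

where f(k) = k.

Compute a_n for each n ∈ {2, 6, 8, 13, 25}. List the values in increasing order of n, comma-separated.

3, 12, 15, 14, 31

[q^2] f(1)=1,f(2)=2 ⇒ 3
q^6  k|6↦f(k): 6:6 3:3 2:2 1:1  a_6=12
n=8: 1·8 2·4 4·2 8·1  f→[1+2+4+8]=15
q^13  k|13↦f(k): 13:13 1:1  a_13=14
d|25:{25,5,1}  Σf=25+5+1=31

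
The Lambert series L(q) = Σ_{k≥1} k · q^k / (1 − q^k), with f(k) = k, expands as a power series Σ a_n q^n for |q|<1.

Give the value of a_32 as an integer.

n=32: 1·32 2·16 4·8 8·4 16·2 32·1  f→[1+2+4+8+16+32]=63

a_32 = 63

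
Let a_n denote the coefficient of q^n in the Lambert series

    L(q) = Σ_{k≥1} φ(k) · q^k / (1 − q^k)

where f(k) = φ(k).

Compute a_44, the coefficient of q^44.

q^44  k|44↦φ(k): 44:20 22:10 11:10 4:2 2:1 1:1  a_44=44

a_44 = 44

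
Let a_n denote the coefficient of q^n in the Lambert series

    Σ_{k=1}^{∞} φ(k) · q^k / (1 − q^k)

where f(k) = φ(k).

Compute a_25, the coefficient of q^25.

d|25:{1,5,25}  Σφ=1+4+20=25

a_25 = 25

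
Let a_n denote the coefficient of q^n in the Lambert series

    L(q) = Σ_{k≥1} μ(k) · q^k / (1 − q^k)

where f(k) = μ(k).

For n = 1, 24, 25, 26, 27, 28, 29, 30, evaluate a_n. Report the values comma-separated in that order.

1, 0, 0, 0, 0, 0, 0, 0

[q^1] μ(1)=1 ⇒ 1
[q^24] μ(1)=1,μ(2)=-1,μ(3)=-1,μ(4)=0,μ(6)=1,μ(8)=0,μ(12)=0,μ(24)=0 ⇒ 0
q^25  k|25↦μ(k): 1:1 5:-1 25:0  a_25=0
[q^26] μ(26)=1,μ(13)=-1,μ(2)=-1,μ(1)=1 ⇒ 0
d|27:{1,3,9,27}  Σμ=1+(-1)+0+0=0
d|28:{1,2,4,7,14,28}  Σμ=1+(-1)+0+(-1)+1+0=0
q^29  k|29↦μ(k): 29:-1 1:1  a_29=0
d|30:{1,2,3,5,6,10,15,30}  Σμ=1+(-1)+(-1)+(-1)+1+1+1+(-1)=0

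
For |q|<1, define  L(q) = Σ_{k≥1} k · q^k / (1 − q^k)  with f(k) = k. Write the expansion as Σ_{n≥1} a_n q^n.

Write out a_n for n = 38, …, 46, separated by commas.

[q^38] f(38)=38,f(19)=19,f(2)=2,f(1)=1 ⇒ 60
d|39:{39,13,3,1}  Σf=39+13+3+1=56
d|40:{40,20,10,8,5,4,2,1}  Σf=40+20+10+8+5+4+2+1=90
n=41: 41·1 1·41  f→[41+1]=42
d|42:{1,2,3,6,7,14,21,42}  Σf=1+2+3+6+7+14+21+42=96
q^43  k|43↦f(k): 43:43 1:1  a_43=44
d|44:{1,2,4,11,22,44}  Σf=1+2+4+11+22+44=84
d|45:{45,15,9,5,3,1}  Σf=45+15+9+5+3+1=78
n=46: 46·1 23·2 2·23 1·46  f→[46+23+2+1]=72

60, 56, 90, 42, 96, 44, 84, 78, 72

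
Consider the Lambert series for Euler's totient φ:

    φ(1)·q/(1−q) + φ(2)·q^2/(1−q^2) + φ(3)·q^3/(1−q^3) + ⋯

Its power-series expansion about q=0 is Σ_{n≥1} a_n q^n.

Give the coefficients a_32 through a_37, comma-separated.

[q^32] φ(32)=16,φ(16)=8,φ(8)=4,φ(4)=2,φ(2)=1,φ(1)=1 ⇒ 32
[q^33] φ(33)=20,φ(11)=10,φ(3)=2,φ(1)=1 ⇒ 33
q^34  k|34↦φ(k): 1:1 2:1 17:16 34:16  a_34=34
d|35:{35,7,5,1}  Σφ=24+6+4+1=35
[q^36] φ(36)=12,φ(18)=6,φ(12)=4,φ(9)=6,φ(6)=2,φ(4)=2,φ(3)=2,φ(2)=1,φ(1)=1 ⇒ 36
q^37  k|37↦φ(k): 37:36 1:1  a_37=37

32, 33, 34, 35, 36, 37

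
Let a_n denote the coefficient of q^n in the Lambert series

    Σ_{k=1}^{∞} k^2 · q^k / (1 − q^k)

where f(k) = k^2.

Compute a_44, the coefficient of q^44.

a_44 = 2562

d|44:{1,2,4,11,22,44}  Σf=1+4+16+121+484+1936=2562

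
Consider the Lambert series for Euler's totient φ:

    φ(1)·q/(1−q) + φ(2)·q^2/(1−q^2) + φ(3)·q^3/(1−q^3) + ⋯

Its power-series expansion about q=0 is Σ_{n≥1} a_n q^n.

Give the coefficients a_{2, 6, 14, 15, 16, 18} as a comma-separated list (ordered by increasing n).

n=2: 1·2 2·1  φ→[1+1]=2
n=6: 6·1 3·2 2·3 1·6  φ→[2+2+1+1]=6
n=14: 1·14 2·7 7·2 14·1  φ→[1+1+6+6]=14
[q^15] φ(15)=8,φ(5)=4,φ(3)=2,φ(1)=1 ⇒ 15
[q^16] φ(1)=1,φ(2)=1,φ(4)=2,φ(8)=4,φ(16)=8 ⇒ 16
d|18:{1,2,3,6,9,18}  Σφ=1+1+2+2+6+6=18

2, 6, 14, 15, 16, 18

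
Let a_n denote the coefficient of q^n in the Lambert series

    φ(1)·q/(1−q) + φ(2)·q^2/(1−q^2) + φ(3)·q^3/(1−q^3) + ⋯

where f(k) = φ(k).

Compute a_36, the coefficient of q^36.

q^36  k|36↦φ(k): 36:12 18:6 12:4 9:6 6:2 4:2 3:2 2:1 1:1  a_36=36

a_36 = 36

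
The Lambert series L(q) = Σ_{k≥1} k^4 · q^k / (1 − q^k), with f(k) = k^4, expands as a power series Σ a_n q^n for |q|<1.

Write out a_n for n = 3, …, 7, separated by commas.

82, 273, 626, 1394, 2402

n=3: 3·1 1·3  f→[81+1]=82
n=4: 1·4 2·2 4·1  f→[1+16+256]=273
[q^5] f(1)=1,f(5)=625 ⇒ 626
n=6: 1·6 2·3 3·2 6·1  f→[1+16+81+1296]=1394
q^7  k|7↦f(k): 7:2401 1:1  a_7=2402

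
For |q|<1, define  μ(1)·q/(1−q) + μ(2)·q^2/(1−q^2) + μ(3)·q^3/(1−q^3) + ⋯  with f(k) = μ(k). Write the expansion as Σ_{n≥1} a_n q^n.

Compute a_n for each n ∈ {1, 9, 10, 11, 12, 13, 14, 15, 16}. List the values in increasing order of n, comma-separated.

1, 0, 0, 0, 0, 0, 0, 0, 0

[q^1] μ(1)=1 ⇒ 1
[q^9] μ(1)=1,μ(3)=-1,μ(9)=0 ⇒ 0
[q^10] μ(1)=1,μ(2)=-1,μ(5)=-1,μ(10)=1 ⇒ 0
d|11:{11,1}  Σμ=(-1)+1=0
[q^12] μ(12)=0,μ(6)=1,μ(4)=0,μ(3)=-1,μ(2)=-1,μ(1)=1 ⇒ 0
n=13: 13·1 1·13  μ→[(-1)+1]=0
q^14  k|14↦μ(k): 1:1 2:-1 7:-1 14:1  a_14=0
[q^15] μ(1)=1,μ(3)=-1,μ(5)=-1,μ(15)=1 ⇒ 0
n=16: 16·1 8·2 4·4 2·8 1·16  μ→[0+0+0+(-1)+1]=0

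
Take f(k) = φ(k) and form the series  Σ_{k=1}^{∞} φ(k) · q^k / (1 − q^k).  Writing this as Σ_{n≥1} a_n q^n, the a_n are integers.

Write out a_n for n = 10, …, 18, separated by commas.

n=10: 1·10 2·5 5·2 10·1  φ→[1+1+4+4]=10
[q^11] φ(1)=1,φ(11)=10 ⇒ 11
[q^12] φ(1)=1,φ(2)=1,φ(3)=2,φ(4)=2,φ(6)=2,φ(12)=4 ⇒ 12
[q^13] φ(13)=12,φ(1)=1 ⇒ 13
q^14  k|14↦φ(k): 14:6 7:6 2:1 1:1  a_14=14
n=15: 15·1 5·3 3·5 1·15  φ→[8+4+2+1]=15
d|16:{16,8,4,2,1}  Σφ=8+4+2+1+1=16
n=17: 17·1 1·17  φ→[16+1]=17
d|18:{1,2,3,6,9,18}  Σφ=1+1+2+2+6+6=18

10, 11, 12, 13, 14, 15, 16, 17, 18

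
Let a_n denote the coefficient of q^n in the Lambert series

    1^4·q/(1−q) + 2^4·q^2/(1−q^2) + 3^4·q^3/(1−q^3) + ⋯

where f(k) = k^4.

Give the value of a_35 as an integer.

a_35 = 1503652

q^35  k|35↦f(k): 35:1500625 7:2401 5:625 1:1  a_35=1503652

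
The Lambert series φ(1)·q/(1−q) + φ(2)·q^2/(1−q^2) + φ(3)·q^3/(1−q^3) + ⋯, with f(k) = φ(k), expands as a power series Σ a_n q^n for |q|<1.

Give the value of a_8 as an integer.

q^8  k|8↦φ(k): 1:1 2:1 4:2 8:4  a_8=8

a_8 = 8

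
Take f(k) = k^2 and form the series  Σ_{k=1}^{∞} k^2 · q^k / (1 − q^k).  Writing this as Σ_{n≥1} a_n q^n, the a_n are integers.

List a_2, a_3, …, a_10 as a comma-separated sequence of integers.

5, 10, 21, 26, 50, 50, 85, 91, 130

d|2:{1,2}  Σf=1+4=5
n=3: 1·3 3·1  f→[1+9]=10
n=4: 1·4 2·2 4·1  f→[1+4+16]=21
d|5:{1,5}  Σf=1+25=26
[q^6] f(6)=36,f(3)=9,f(2)=4,f(1)=1 ⇒ 50
q^7  k|7↦f(k): 7:49 1:1  a_7=50
[q^8] f(8)=64,f(4)=16,f(2)=4,f(1)=1 ⇒ 85
q^9  k|9↦f(k): 9:81 3:9 1:1  a_9=91
q^10  k|10↦f(k): 10:100 5:25 2:4 1:1  a_10=130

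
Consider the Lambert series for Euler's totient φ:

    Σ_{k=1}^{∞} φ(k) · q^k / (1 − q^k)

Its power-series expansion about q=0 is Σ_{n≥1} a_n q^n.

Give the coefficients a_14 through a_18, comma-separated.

n=14: 1·14 2·7 7·2 14·1  φ→[1+1+6+6]=14
n=15: 15·1 5·3 3·5 1·15  φ→[8+4+2+1]=15
q^16  k|16↦φ(k): 16:8 8:4 4:2 2:1 1:1  a_16=16
n=17: 1·17 17·1  φ→[1+16]=17
n=18: 1·18 2·9 3·6 6·3 9·2 18·1  φ→[1+1+2+2+6+6]=18

14, 15, 16, 17, 18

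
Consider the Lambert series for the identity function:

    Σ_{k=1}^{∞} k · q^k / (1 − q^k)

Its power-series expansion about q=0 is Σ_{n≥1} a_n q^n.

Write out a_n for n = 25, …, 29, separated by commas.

q^25  k|25↦f(k): 25:25 5:5 1:1  a_25=31
[q^26] f(1)=1,f(2)=2,f(13)=13,f(26)=26 ⇒ 42
[q^27] f(1)=1,f(3)=3,f(9)=9,f(27)=27 ⇒ 40
q^28  k|28↦f(k): 28:28 14:14 7:7 4:4 2:2 1:1  a_28=56
n=29: 1·29 29·1  f→[1+29]=30

31, 42, 40, 56, 30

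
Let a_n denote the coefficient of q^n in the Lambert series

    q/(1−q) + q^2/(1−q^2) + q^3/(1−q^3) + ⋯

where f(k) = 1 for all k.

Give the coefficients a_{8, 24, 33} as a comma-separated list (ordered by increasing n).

4, 8, 4

d|8:{1,2,4,8}  Σf=1+1+1+1=4
d|24:{1,2,3,4,6,8,12,24}  Σf=1+1+1+1+1+1+1+1=8
[q^33] f(1)=1,f(3)=1,f(11)=1,f(33)=1 ⇒ 4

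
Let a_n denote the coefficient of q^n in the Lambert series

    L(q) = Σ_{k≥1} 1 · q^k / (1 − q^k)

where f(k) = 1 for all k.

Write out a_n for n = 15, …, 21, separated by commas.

4, 5, 2, 6, 2, 6, 4

d|15:{15,5,3,1}  Σf=1+1+1+1=4
q^16  k|16↦f(k): 16:1 8:1 4:1 2:1 1:1  a_16=5
q^17  k|17↦f(k): 17:1 1:1  a_17=2
n=18: 18·1 9·2 6·3 3·6 2·9 1·18  f→[1+1+1+1+1+1]=6
q^19  k|19↦f(k): 19:1 1:1  a_19=2
[q^20] f(20)=1,f(10)=1,f(5)=1,f(4)=1,f(2)=1,f(1)=1 ⇒ 6
q^21  k|21↦f(k): 1:1 3:1 7:1 21:1  a_21=4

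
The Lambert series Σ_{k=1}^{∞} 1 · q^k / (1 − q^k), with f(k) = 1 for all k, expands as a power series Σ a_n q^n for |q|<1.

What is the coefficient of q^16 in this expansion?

a_16 = 5

q^16  k|16↦f(k): 16:1 8:1 4:1 2:1 1:1  a_16=5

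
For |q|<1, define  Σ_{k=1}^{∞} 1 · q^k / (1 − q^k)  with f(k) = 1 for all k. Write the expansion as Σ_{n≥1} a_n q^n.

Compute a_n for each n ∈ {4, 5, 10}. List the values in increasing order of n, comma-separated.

[q^4] f(1)=1,f(2)=1,f(4)=1 ⇒ 3
n=5: 1·5 5·1  f→[1+1]=2
[q^10] f(1)=1,f(2)=1,f(5)=1,f(10)=1 ⇒ 4

3, 2, 4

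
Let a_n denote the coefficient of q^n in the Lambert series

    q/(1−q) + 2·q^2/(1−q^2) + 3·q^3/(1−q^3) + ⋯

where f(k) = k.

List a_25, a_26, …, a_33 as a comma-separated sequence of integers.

31, 42, 40, 56, 30, 72, 32, 63, 48

d|25:{1,5,25}  Σf=1+5+25=31
[q^26] f(26)=26,f(13)=13,f(2)=2,f(1)=1 ⇒ 42
n=27: 1·27 3·9 9·3 27·1  f→[1+3+9+27]=40
[q^28] f(1)=1,f(2)=2,f(4)=4,f(7)=7,f(14)=14,f(28)=28 ⇒ 56
n=29: 1·29 29·1  f→[1+29]=30
q^30  k|30↦f(k): 30:30 15:15 10:10 6:6 5:5 3:3 2:2 1:1  a_30=72
q^31  k|31↦f(k): 31:31 1:1  a_31=32
d|32:{32,16,8,4,2,1}  Σf=32+16+8+4+2+1=63
q^33  k|33↦f(k): 1:1 3:3 11:11 33:33  a_33=48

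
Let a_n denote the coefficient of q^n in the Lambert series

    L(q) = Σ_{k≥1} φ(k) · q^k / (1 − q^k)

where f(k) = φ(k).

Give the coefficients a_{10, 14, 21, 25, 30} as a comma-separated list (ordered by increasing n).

n=10: 10·1 5·2 2·5 1·10  φ→[4+4+1+1]=10
q^14  k|14↦φ(k): 14:6 7:6 2:1 1:1  a_14=14
d|21:{21,7,3,1}  Σφ=12+6+2+1=21
[q^25] φ(1)=1,φ(5)=4,φ(25)=20 ⇒ 25
d|30:{1,2,3,5,6,10,15,30}  Σφ=1+1+2+4+2+4+8+8=30

10, 14, 21, 25, 30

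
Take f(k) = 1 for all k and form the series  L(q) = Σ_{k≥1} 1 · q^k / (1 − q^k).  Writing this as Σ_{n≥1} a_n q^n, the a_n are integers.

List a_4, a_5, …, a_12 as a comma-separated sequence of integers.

3, 2, 4, 2, 4, 3, 4, 2, 6

[q^4] f(1)=1,f(2)=1,f(4)=1 ⇒ 3
q^5  k|5↦f(k): 5:1 1:1  a_5=2
[q^6] f(1)=1,f(2)=1,f(3)=1,f(6)=1 ⇒ 4
n=7: 7·1 1·7  f→[1+1]=2
d|8:{8,4,2,1}  Σf=1+1+1+1=4
q^9  k|9↦f(k): 1:1 3:1 9:1  a_9=3
n=10: 10·1 5·2 2·5 1·10  f→[1+1+1+1]=4
q^11  k|11↦f(k): 1:1 11:1  a_11=2
q^12  k|12↦f(k): 1:1 2:1 3:1 4:1 6:1 12:1  a_12=6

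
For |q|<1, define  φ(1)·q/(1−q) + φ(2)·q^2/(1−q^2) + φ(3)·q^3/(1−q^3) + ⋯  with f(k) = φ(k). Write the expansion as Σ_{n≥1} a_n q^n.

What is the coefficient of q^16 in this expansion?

q^16  k|16↦φ(k): 16:8 8:4 4:2 2:1 1:1  a_16=16

a_16 = 16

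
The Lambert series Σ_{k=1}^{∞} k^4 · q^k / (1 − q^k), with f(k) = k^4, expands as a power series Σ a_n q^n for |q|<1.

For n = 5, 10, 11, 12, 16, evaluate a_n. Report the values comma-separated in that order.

626, 10642, 14642, 22386, 69905

n=5: 1·5 5·1  f→[1+625]=626
[q^10] f(10)=10000,f(5)=625,f(2)=16,f(1)=1 ⇒ 10642
n=11: 11·1 1·11  f→[14641+1]=14642
q^12  k|12↦f(k): 1:1 2:16 3:81 4:256 6:1296 12:20736  a_12=22386
n=16: 1·16 2·8 4·4 8·2 16·1  f→[1+16+256+4096+65536]=69905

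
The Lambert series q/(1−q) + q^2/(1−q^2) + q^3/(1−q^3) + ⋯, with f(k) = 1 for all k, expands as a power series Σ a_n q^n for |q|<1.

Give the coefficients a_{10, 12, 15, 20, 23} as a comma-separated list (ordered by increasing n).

4, 6, 4, 6, 2

d|10:{1,2,5,10}  Σf=1+1+1+1=4
d|12:{1,2,3,4,6,12}  Σf=1+1+1+1+1+1=6
q^15  k|15↦f(k): 15:1 5:1 3:1 1:1  a_15=4
q^20  k|20↦f(k): 1:1 2:1 4:1 5:1 10:1 20:1  a_20=6
[q^23] f(23)=1,f(1)=1 ⇒ 2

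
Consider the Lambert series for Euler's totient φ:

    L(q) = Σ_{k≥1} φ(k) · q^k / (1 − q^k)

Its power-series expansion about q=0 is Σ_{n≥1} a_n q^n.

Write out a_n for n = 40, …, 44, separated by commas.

n=40: 40·1 20·2 10·4 8·5 5·8 4·10 2·20 1·40  φ→[16+8+4+4+4+2+1+1]=40
q^41  k|41↦φ(k): 1:1 41:40  a_41=41
[q^42] φ(1)=1,φ(2)=1,φ(3)=2,φ(6)=2,φ(7)=6,φ(14)=6,φ(21)=12,φ(42)=12 ⇒ 42
q^43  k|43↦φ(k): 43:42 1:1  a_43=43
[q^44] φ(1)=1,φ(2)=1,φ(4)=2,φ(11)=10,φ(22)=10,φ(44)=20 ⇒ 44

40, 41, 42, 43, 44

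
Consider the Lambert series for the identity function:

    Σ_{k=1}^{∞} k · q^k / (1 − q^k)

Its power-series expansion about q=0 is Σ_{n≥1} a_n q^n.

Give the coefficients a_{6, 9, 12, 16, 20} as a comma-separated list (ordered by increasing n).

12, 13, 28, 31, 42

d|6:{1,2,3,6}  Σf=1+2+3+6=12
d|9:{9,3,1}  Σf=9+3+1=13
d|12:{1,2,3,4,6,12}  Σf=1+2+3+4+6+12=28
q^16  k|16↦f(k): 16:16 8:8 4:4 2:2 1:1  a_16=31
q^20  k|20↦f(k): 20:20 10:10 5:5 4:4 2:2 1:1  a_20=42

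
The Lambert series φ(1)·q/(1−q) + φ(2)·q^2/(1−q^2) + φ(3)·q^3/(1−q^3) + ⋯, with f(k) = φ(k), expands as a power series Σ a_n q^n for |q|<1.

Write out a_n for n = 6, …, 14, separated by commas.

q^6  k|6↦φ(k): 6:2 3:2 2:1 1:1  a_6=6
q^7  k|7↦φ(k): 7:6 1:1  a_7=7
n=8: 8·1 4·2 2·4 1·8  φ→[4+2+1+1]=8
n=9: 1·9 3·3 9·1  φ→[1+2+6]=9
[q^10] φ(10)=4,φ(5)=4,φ(2)=1,φ(1)=1 ⇒ 10
[q^11] φ(1)=1,φ(11)=10 ⇒ 11
[q^12] φ(12)=4,φ(6)=2,φ(4)=2,φ(3)=2,φ(2)=1,φ(1)=1 ⇒ 12
d|13:{1,13}  Σφ=1+12=13
[q^14] φ(1)=1,φ(2)=1,φ(7)=6,φ(14)=6 ⇒ 14

6, 7, 8, 9, 10, 11, 12, 13, 14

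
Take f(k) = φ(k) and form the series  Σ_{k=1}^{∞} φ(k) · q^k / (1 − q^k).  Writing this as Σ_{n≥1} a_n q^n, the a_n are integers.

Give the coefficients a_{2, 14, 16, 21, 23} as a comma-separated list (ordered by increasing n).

q^2  k|2↦φ(k): 2:1 1:1  a_2=2
[q^14] φ(14)=6,φ(7)=6,φ(2)=1,φ(1)=1 ⇒ 14
q^16  k|16↦φ(k): 16:8 8:4 4:2 2:1 1:1  a_16=16
q^21  k|21↦φ(k): 1:1 3:2 7:6 21:12  a_21=21
n=23: 1·23 23·1  φ→[1+22]=23

2, 14, 16, 21, 23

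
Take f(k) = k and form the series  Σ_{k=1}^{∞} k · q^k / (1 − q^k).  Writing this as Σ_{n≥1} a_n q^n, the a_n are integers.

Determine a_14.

n=14: 1·14 2·7 7·2 14·1  f→[1+2+7+14]=24

a_14 = 24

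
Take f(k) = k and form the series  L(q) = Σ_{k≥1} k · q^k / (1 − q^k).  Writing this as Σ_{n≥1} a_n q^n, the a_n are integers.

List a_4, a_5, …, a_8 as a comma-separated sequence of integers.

q^4  k|4↦f(k): 4:4 2:2 1:1  a_4=7
q^5  k|5↦f(k): 1:1 5:5  a_5=6
[q^6] f(1)=1,f(2)=2,f(3)=3,f(6)=6 ⇒ 12
[q^7] f(1)=1,f(7)=7 ⇒ 8
q^8  k|8↦f(k): 1:1 2:2 4:4 8:8  a_8=15

7, 6, 12, 8, 15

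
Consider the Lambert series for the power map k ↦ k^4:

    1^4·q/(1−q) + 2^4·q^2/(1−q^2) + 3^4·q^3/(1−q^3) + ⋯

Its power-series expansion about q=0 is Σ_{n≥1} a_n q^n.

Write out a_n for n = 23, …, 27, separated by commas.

279842, 358258, 391251, 485554, 538084

[q^23] f(23)=279841,f(1)=1 ⇒ 279842
d|24:{24,12,8,6,4,3,2,1}  Σf=331776+20736+4096+1296+256+81+16+1=358258
q^25  k|25↦f(k): 1:1 5:625 25:390625  a_25=391251
d|26:{1,2,13,26}  Σf=1+16+28561+456976=485554
q^27  k|27↦f(k): 27:531441 9:6561 3:81 1:1  a_27=538084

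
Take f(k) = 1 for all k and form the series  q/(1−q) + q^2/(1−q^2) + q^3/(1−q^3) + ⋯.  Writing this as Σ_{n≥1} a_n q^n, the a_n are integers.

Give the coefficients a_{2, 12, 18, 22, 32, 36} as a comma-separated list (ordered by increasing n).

[q^2] f(2)=1,f(1)=1 ⇒ 2
[q^12] f(1)=1,f(2)=1,f(3)=1,f(4)=1,f(6)=1,f(12)=1 ⇒ 6
q^18  k|18↦f(k): 18:1 9:1 6:1 3:1 2:1 1:1  a_18=6
d|22:{1,2,11,22}  Σf=1+1+1+1=4
n=32: 1·32 2·16 4·8 8·4 16·2 32·1  f→[1+1+1+1+1+1]=6
[q^36] f(36)=1,f(18)=1,f(12)=1,f(9)=1,f(6)=1,f(4)=1,f(3)=1,f(2)=1,f(1)=1 ⇒ 9

2, 6, 6, 4, 6, 9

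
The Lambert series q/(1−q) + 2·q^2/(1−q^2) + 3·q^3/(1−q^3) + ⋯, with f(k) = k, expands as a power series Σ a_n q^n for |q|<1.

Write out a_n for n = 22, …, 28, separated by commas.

36, 24, 60, 31, 42, 40, 56

d|22:{22,11,2,1}  Σf=22+11+2+1=36
n=23: 23·1 1·23  f→[23+1]=24
q^24  k|24↦f(k): 1:1 2:2 3:3 4:4 6:6 8:8 12:12 24:24  a_24=60
d|25:{1,5,25}  Σf=1+5+25=31
q^26  k|26↦f(k): 26:26 13:13 2:2 1:1  a_26=42
q^27  k|27↦f(k): 1:1 3:3 9:9 27:27  a_27=40
q^28  k|28↦f(k): 1:1 2:2 4:4 7:7 14:14 28:28  a_28=56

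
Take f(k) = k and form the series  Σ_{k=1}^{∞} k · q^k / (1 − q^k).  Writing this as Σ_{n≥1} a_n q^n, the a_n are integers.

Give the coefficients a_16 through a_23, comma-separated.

n=16: 1·16 2·8 4·4 8·2 16·1  f→[1+2+4+8+16]=31
q^17  k|17↦f(k): 17:17 1:1  a_17=18
n=18: 1·18 2·9 3·6 6·3 9·2 18·1  f→[1+2+3+6+9+18]=39
n=19: 19·1 1·19  f→[19+1]=20
d|20:{1,2,4,5,10,20}  Σf=1+2+4+5+10+20=42
d|21:{1,3,7,21}  Σf=1+3+7+21=32
d|22:{1,2,11,22}  Σf=1+2+11+22=36
n=23: 1·23 23·1  f→[1+23]=24

31, 18, 39, 20, 42, 32, 36, 24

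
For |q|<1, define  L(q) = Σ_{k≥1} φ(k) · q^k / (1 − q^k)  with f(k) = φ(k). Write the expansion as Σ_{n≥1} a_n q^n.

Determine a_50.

[q^50] φ(1)=1,φ(2)=1,φ(5)=4,φ(10)=4,φ(25)=20,φ(50)=20 ⇒ 50

a_50 = 50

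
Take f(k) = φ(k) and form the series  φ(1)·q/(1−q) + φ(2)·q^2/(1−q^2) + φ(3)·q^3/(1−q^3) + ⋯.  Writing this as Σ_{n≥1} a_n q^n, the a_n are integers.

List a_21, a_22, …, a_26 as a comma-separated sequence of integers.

n=21: 1·21 3·7 7·3 21·1  φ→[1+2+6+12]=21
[q^22] φ(1)=1,φ(2)=1,φ(11)=10,φ(22)=10 ⇒ 22
d|23:{1,23}  Σφ=1+22=23
q^24  k|24↦φ(k): 1:1 2:1 3:2 4:2 6:2 8:4 12:4 24:8  a_24=24
[q^25] φ(25)=20,φ(5)=4,φ(1)=1 ⇒ 25
[q^26] φ(1)=1,φ(2)=1,φ(13)=12,φ(26)=12 ⇒ 26

21, 22, 23, 24, 25, 26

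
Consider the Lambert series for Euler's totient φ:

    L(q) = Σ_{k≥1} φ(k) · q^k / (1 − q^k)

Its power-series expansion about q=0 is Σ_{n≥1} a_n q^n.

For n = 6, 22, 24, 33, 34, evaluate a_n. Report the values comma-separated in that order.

q^6  k|6↦φ(k): 1:1 2:1 3:2 6:2  a_6=6
q^22  k|22↦φ(k): 22:10 11:10 2:1 1:1  a_22=22
d|24:{24,12,8,6,4,3,2,1}  Σφ=8+4+4+2+2+2+1+1=24
n=33: 33·1 11·3 3·11 1·33  φ→[20+10+2+1]=33
[q^34] φ(34)=16,φ(17)=16,φ(2)=1,φ(1)=1 ⇒ 34

6, 22, 24, 33, 34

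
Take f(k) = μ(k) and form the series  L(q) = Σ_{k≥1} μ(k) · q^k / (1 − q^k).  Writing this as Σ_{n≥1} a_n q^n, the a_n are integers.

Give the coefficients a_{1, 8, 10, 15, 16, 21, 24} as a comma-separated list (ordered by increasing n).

1, 0, 0, 0, 0, 0, 0

d|1:{1}  Σμ=1=1
d|8:{8,4,2,1}  Σμ=0+0+(-1)+1=0
q^10  k|10↦μ(k): 10:1 5:-1 2:-1 1:1  a_10=0
q^15  k|15↦μ(k): 1:1 3:-1 5:-1 15:1  a_15=0
q^16  k|16↦μ(k): 16:0 8:0 4:0 2:-1 1:1  a_16=0
n=21: 21·1 7·3 3·7 1·21  μ→[1+(-1)+(-1)+1]=0
[q^24] μ(1)=1,μ(2)=-1,μ(3)=-1,μ(4)=0,μ(6)=1,μ(8)=0,μ(12)=0,μ(24)=0 ⇒ 0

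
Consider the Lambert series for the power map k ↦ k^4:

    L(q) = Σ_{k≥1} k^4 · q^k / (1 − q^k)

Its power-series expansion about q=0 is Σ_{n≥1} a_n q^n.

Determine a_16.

a_16 = 69905

d|16:{1,2,4,8,16}  Σf=1+16+256+4096+65536=69905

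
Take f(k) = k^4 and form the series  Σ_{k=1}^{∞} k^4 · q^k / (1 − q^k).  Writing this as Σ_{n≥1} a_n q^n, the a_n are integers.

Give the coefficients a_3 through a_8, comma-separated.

q^3  k|3↦f(k): 1:1 3:81  a_3=82
[q^4] f(4)=256,f(2)=16,f(1)=1 ⇒ 273
d|5:{5,1}  Σf=625+1=626
d|6:{1,2,3,6}  Σf=1+16+81+1296=1394
[q^7] f(1)=1,f(7)=2401 ⇒ 2402
d|8:{1,2,4,8}  Σf=1+16+256+4096=4369

82, 273, 626, 1394, 2402, 4369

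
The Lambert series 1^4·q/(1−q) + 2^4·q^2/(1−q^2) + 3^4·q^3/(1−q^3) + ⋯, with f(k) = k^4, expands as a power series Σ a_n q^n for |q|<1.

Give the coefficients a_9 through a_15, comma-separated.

q^9  k|9↦f(k): 1:1 3:81 9:6561  a_9=6643
q^10  k|10↦f(k): 10:10000 5:625 2:16 1:1  a_10=10642
n=11: 1·11 11·1  f→[1+14641]=14642
[q^12] f(1)=1,f(2)=16,f(3)=81,f(4)=256,f(6)=1296,f(12)=20736 ⇒ 22386
[q^13] f(13)=28561,f(1)=1 ⇒ 28562
q^14  k|14↦f(k): 1:1 2:16 7:2401 14:38416  a_14=40834
[q^15] f(15)=50625,f(5)=625,f(3)=81,f(1)=1 ⇒ 51332

6643, 10642, 14642, 22386, 28562, 40834, 51332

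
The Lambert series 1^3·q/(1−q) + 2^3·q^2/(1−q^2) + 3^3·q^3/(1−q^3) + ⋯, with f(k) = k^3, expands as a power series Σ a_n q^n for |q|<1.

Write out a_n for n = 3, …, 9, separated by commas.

28, 73, 126, 252, 344, 585, 757

[q^3] f(1)=1,f(3)=27 ⇒ 28
[q^4] f(1)=1,f(2)=8,f(4)=64 ⇒ 73
q^5  k|5↦f(k): 5:125 1:1  a_5=126
n=6: 1·6 2·3 3·2 6·1  f→[1+8+27+216]=252
[q^7] f(1)=1,f(7)=343 ⇒ 344
q^8  k|8↦f(k): 1:1 2:8 4:64 8:512  a_8=585
d|9:{1,3,9}  Σf=1+27+729=757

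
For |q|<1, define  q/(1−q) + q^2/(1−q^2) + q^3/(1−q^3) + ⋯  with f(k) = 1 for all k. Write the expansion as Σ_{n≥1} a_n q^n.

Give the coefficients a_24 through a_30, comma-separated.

[q^24] f(24)=1,f(12)=1,f(8)=1,f(6)=1,f(4)=1,f(3)=1,f(2)=1,f(1)=1 ⇒ 8
d|25:{1,5,25}  Σf=1+1+1=3
n=26: 1·26 2·13 13·2 26·1  f→[1+1+1+1]=4
d|27:{27,9,3,1}  Σf=1+1+1+1=4
[q^28] f(28)=1,f(14)=1,f(7)=1,f(4)=1,f(2)=1,f(1)=1 ⇒ 6
n=29: 29·1 1·29  f→[1+1]=2
n=30: 30·1 15·2 10·3 6·5 5·6 3·10 2·15 1·30  f→[1+1+1+1+1+1+1+1]=8

8, 3, 4, 4, 6, 2, 8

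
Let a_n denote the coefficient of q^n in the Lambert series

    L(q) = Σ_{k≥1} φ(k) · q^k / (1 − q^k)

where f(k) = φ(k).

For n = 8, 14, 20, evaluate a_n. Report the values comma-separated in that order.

n=8: 1·8 2·4 4·2 8·1  φ→[1+1+2+4]=8
[q^14] φ(1)=1,φ(2)=1,φ(7)=6,φ(14)=6 ⇒ 14
q^20  k|20↦φ(k): 1:1 2:1 4:2 5:4 10:4 20:8  a_20=20

8, 14, 20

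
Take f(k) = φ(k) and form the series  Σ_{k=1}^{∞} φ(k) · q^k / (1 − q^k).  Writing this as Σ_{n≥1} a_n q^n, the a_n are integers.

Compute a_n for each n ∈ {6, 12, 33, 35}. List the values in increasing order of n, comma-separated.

d|6:{1,2,3,6}  Σφ=1+1+2+2=6
[q^12] φ(1)=1,φ(2)=1,φ(3)=2,φ(4)=2,φ(6)=2,φ(12)=4 ⇒ 12
n=33: 1·33 3·11 11·3 33·1  φ→[1+2+10+20]=33
[q^35] φ(1)=1,φ(5)=4,φ(7)=6,φ(35)=24 ⇒ 35

6, 12, 33, 35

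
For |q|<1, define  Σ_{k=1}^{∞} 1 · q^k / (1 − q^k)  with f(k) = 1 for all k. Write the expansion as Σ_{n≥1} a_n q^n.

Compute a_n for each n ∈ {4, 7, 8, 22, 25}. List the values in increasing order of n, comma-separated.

3, 2, 4, 4, 3

q^4  k|4↦f(k): 4:1 2:1 1:1  a_4=3
[q^7] f(7)=1,f(1)=1 ⇒ 2
q^8  k|8↦f(k): 1:1 2:1 4:1 8:1  a_8=4
[q^22] f(1)=1,f(2)=1,f(11)=1,f(22)=1 ⇒ 4
d|25:{1,5,25}  Σf=1+1+1=3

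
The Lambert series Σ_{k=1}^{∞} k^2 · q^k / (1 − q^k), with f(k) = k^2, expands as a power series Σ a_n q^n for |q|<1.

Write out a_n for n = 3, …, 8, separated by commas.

10, 21, 26, 50, 50, 85

d|3:{3,1}  Σf=9+1=10
d|4:{4,2,1}  Σf=16+4+1=21
[q^5] f(5)=25,f(1)=1 ⇒ 26
[q^6] f(1)=1,f(2)=4,f(3)=9,f(6)=36 ⇒ 50
d|7:{7,1}  Σf=49+1=50
[q^8] f(1)=1,f(2)=4,f(4)=16,f(8)=64 ⇒ 85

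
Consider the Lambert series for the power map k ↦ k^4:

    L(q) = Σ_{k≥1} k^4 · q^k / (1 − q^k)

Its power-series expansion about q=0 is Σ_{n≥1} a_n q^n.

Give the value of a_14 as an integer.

a_14 = 40834

q^14  k|14↦f(k): 14:38416 7:2401 2:16 1:1  a_14=40834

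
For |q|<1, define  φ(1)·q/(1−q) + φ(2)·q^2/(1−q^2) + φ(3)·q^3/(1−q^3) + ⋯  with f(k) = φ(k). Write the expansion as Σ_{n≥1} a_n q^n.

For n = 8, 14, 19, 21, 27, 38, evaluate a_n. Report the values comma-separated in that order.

q^8  k|8↦φ(k): 8:4 4:2 2:1 1:1  a_8=8
[q^14] φ(14)=6,φ(7)=6,φ(2)=1,φ(1)=1 ⇒ 14
d|19:{19,1}  Σφ=18+1=19
n=21: 21·1 7·3 3·7 1·21  φ→[12+6+2+1]=21
d|27:{27,9,3,1}  Σφ=18+6+2+1=27
q^38  k|38↦φ(k): 1:1 2:1 19:18 38:18  a_38=38

8, 14, 19, 21, 27, 38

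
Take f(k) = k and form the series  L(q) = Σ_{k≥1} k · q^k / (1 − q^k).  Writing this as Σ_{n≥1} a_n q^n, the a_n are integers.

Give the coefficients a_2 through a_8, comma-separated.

3, 4, 7, 6, 12, 8, 15

d|2:{1,2}  Σf=1+2=3
d|3:{3,1}  Σf=3+1=4
[q^4] f(1)=1,f(2)=2,f(4)=4 ⇒ 7
n=5: 1·5 5·1  f→[1+5]=6
[q^6] f(6)=6,f(3)=3,f(2)=2,f(1)=1 ⇒ 12
q^7  k|7↦f(k): 1:1 7:7  a_7=8
d|8:{8,4,2,1}  Σf=8+4+2+1=15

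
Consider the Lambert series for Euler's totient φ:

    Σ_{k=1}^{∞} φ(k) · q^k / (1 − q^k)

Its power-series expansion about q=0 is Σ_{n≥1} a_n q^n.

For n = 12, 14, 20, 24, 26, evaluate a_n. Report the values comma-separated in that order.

d|12:{12,6,4,3,2,1}  Σφ=4+2+2+2+1+1=12
d|14:{1,2,7,14}  Σφ=1+1+6+6=14
d|20:{20,10,5,4,2,1}  Σφ=8+4+4+2+1+1=20
d|24:{24,12,8,6,4,3,2,1}  Σφ=8+4+4+2+2+2+1+1=24
d|26:{1,2,13,26}  Σφ=1+1+12+12=26

12, 14, 20, 24, 26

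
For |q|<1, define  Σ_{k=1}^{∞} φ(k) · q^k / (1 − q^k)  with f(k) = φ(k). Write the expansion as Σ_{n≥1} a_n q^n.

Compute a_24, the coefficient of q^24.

[q^24] φ(24)=8,φ(12)=4,φ(8)=4,φ(6)=2,φ(4)=2,φ(3)=2,φ(2)=1,φ(1)=1 ⇒ 24

a_24 = 24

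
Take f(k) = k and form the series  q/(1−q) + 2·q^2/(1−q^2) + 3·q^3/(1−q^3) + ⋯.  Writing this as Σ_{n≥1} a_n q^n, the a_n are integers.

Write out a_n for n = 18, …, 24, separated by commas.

[q^18] f(18)=18,f(9)=9,f(6)=6,f(3)=3,f(2)=2,f(1)=1 ⇒ 39
[q^19] f(1)=1,f(19)=19 ⇒ 20
[q^20] f(20)=20,f(10)=10,f(5)=5,f(4)=4,f(2)=2,f(1)=1 ⇒ 42
n=21: 1·21 3·7 7·3 21·1  f→[1+3+7+21]=32
[q^22] f(1)=1,f(2)=2,f(11)=11,f(22)=22 ⇒ 36
q^23  k|23↦f(k): 23:23 1:1  a_23=24
q^24  k|24↦f(k): 1:1 2:2 3:3 4:4 6:6 8:8 12:12 24:24  a_24=60

39, 20, 42, 32, 36, 24, 60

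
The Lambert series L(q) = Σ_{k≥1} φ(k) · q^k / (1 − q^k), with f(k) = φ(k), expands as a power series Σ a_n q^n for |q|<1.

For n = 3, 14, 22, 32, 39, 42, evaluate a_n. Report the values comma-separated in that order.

n=3: 1·3 3·1  φ→[1+2]=3
n=14: 1·14 2·7 7·2 14·1  φ→[1+1+6+6]=14
n=22: 22·1 11·2 2·11 1·22  φ→[10+10+1+1]=22
q^32  k|32↦φ(k): 1:1 2:1 4:2 8:4 16:8 32:16  a_32=32
q^39  k|39↦φ(k): 39:24 13:12 3:2 1:1  a_39=39
[q^42] φ(1)=1,φ(2)=1,φ(3)=2,φ(6)=2,φ(7)=6,φ(14)=6,φ(21)=12,φ(42)=12 ⇒ 42

3, 14, 22, 32, 39, 42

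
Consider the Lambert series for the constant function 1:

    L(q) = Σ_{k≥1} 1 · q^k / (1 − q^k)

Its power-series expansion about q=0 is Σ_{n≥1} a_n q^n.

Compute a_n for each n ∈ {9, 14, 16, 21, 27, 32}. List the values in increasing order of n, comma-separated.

3, 4, 5, 4, 4, 6

d|9:{1,3,9}  Σf=1+1+1=3
n=14: 1·14 2·7 7·2 14·1  f→[1+1+1+1]=4
q^16  k|16↦f(k): 1:1 2:1 4:1 8:1 16:1  a_16=5
d|21:{1,3,7,21}  Σf=1+1+1+1=4
[q^27] f(1)=1,f(3)=1,f(9)=1,f(27)=1 ⇒ 4
d|32:{1,2,4,8,16,32}  Σf=1+1+1+1+1+1=6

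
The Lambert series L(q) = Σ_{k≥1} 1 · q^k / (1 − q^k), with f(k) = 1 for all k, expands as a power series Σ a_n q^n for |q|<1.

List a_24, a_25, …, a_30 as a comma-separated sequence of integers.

8, 3, 4, 4, 6, 2, 8

q^24  k|24↦f(k): 24:1 12:1 8:1 6:1 4:1 3:1 2:1 1:1  a_24=8
q^25  k|25↦f(k): 1:1 5:1 25:1  a_25=3
d|26:{1,2,13,26}  Σf=1+1+1+1=4
n=27: 1·27 3·9 9·3 27·1  f→[1+1+1+1]=4
q^28  k|28↦f(k): 1:1 2:1 4:1 7:1 14:1 28:1  a_28=6
d|29:{29,1}  Σf=1+1=2
[q^30] f(1)=1,f(2)=1,f(3)=1,f(5)=1,f(6)=1,f(10)=1,f(15)=1,f(30)=1 ⇒ 8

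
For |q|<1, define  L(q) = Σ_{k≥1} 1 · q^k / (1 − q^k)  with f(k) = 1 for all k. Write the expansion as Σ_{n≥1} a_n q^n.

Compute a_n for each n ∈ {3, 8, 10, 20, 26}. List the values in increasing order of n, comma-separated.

2, 4, 4, 6, 4

d|3:{1,3}  Σf=1+1=2
d|8:{8,4,2,1}  Σf=1+1+1+1=4
d|10:{1,2,5,10}  Σf=1+1+1+1=4
[q^20] f(20)=1,f(10)=1,f(5)=1,f(4)=1,f(2)=1,f(1)=1 ⇒ 6
q^26  k|26↦f(k): 1:1 2:1 13:1 26:1  a_26=4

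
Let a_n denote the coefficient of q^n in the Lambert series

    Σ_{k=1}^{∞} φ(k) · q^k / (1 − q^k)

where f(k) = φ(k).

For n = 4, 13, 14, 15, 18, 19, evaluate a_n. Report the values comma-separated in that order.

d|4:{1,2,4}  Σφ=1+1+2=4
d|13:{1,13}  Σφ=1+12=13
n=14: 1·14 2·7 7·2 14·1  φ→[1+1+6+6]=14
d|15:{15,5,3,1}  Σφ=8+4+2+1=15
n=18: 18·1 9·2 6·3 3·6 2·9 1·18  φ→[6+6+2+2+1+1]=18
q^19  k|19↦φ(k): 19:18 1:1  a_19=19

4, 13, 14, 15, 18, 19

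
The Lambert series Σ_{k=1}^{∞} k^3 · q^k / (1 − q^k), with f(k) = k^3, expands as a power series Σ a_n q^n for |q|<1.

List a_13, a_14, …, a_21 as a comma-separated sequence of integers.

q^13  k|13↦f(k): 1:1 13:2197  a_13=2198
d|14:{14,7,2,1}  Σf=2744+343+8+1=3096
[q^15] f(15)=3375,f(5)=125,f(3)=27,f(1)=1 ⇒ 3528
n=16: 1·16 2·8 4·4 8·2 16·1  f→[1+8+64+512+4096]=4681
d|17:{17,1}  Σf=4913+1=4914
q^18  k|18↦f(k): 18:5832 9:729 6:216 3:27 2:8 1:1  a_18=6813
q^19  k|19↦f(k): 1:1 19:6859  a_19=6860
n=20: 1·20 2·10 4·5 5·4 10·2 20·1  f→[1+8+64+125+1000+8000]=9198
[q^21] f(21)=9261,f(7)=343,f(3)=27,f(1)=1 ⇒ 9632

2198, 3096, 3528, 4681, 4914, 6813, 6860, 9198, 9632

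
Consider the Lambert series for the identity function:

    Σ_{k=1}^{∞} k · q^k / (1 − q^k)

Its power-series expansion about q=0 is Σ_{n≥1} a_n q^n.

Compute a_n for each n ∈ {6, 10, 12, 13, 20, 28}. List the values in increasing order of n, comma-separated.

12, 18, 28, 14, 42, 56

q^6  k|6↦f(k): 6:6 3:3 2:2 1:1  a_6=12
q^10  k|10↦f(k): 10:10 5:5 2:2 1:1  a_10=18
n=12: 1·12 2·6 3·4 4·3 6·2 12·1  f→[1+2+3+4+6+12]=28
n=13: 13·1 1·13  f→[13+1]=14
[q^20] f(1)=1,f(2)=2,f(4)=4,f(5)=5,f(10)=10,f(20)=20 ⇒ 42
[q^28] f(28)=28,f(14)=14,f(7)=7,f(4)=4,f(2)=2,f(1)=1 ⇒ 56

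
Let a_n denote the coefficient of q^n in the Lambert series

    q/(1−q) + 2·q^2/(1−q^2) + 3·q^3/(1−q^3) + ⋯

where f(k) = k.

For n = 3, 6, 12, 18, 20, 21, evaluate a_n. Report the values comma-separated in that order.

d|3:{1,3}  Σf=1+3=4
[q^6] f(6)=6,f(3)=3,f(2)=2,f(1)=1 ⇒ 12
n=12: 12·1 6·2 4·3 3·4 2·6 1·12  f→[12+6+4+3+2+1]=28
[q^18] f(1)=1,f(2)=2,f(3)=3,f(6)=6,f(9)=9,f(18)=18 ⇒ 39
d|20:{1,2,4,5,10,20}  Σf=1+2+4+5+10+20=42
q^21  k|21↦f(k): 21:21 7:7 3:3 1:1  a_21=32

4, 12, 28, 39, 42, 32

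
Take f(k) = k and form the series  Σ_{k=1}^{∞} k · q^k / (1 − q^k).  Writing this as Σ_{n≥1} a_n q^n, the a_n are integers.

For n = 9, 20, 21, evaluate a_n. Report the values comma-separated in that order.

13, 42, 32

[q^9] f(1)=1,f(3)=3,f(9)=9 ⇒ 13
d|20:{1,2,4,5,10,20}  Σf=1+2+4+5+10+20=42
n=21: 21·1 7·3 3·7 1·21  f→[21+7+3+1]=32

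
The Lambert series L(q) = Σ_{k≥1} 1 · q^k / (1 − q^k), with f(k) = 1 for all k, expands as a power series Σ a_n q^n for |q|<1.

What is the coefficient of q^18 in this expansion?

a_18 = 6

d|18:{1,2,3,6,9,18}  Σf=1+1+1+1+1+1=6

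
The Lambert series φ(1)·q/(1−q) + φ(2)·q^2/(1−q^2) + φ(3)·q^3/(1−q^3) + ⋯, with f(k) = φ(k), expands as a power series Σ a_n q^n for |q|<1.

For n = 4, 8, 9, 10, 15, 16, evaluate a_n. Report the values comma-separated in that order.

[q^4] φ(1)=1,φ(2)=1,φ(4)=2 ⇒ 4
n=8: 8·1 4·2 2·4 1·8  φ→[4+2+1+1]=8
n=9: 1·9 3·3 9·1  φ→[1+2+6]=9
[q^10] φ(10)=4,φ(5)=4,φ(2)=1,φ(1)=1 ⇒ 10
d|15:{1,3,5,15}  Σφ=1+2+4+8=15
d|16:{16,8,4,2,1}  Σφ=8+4+2+1+1=16

4, 8, 9, 10, 15, 16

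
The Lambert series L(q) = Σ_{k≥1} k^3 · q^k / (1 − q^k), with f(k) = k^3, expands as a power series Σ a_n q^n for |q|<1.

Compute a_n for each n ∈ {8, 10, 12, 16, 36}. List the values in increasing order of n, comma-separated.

585, 1134, 2044, 4681, 55261

n=8: 8·1 4·2 2·4 1·8  f→[512+64+8+1]=585
q^10  k|10↦f(k): 10:1000 5:125 2:8 1:1  a_10=1134
[q^12] f(12)=1728,f(6)=216,f(4)=64,f(3)=27,f(2)=8,f(1)=1 ⇒ 2044
[q^16] f(1)=1,f(2)=8,f(4)=64,f(8)=512,f(16)=4096 ⇒ 4681
d|36:{36,18,12,9,6,4,3,2,1}  Σf=46656+5832+1728+729+216+64+27+8+1=55261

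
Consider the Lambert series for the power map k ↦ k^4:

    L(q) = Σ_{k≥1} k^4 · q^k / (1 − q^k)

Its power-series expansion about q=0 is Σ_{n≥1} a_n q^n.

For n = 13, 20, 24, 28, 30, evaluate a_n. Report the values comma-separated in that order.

n=13: 1·13 13·1  f→[1+28561]=28562
n=20: 20·1 10·2 5·4 4·5 2·10 1·20  f→[160000+10000+625+256+16+1]=170898
n=24: 24·1 12·2 8·3 6·4 4·6 3·8 2·12 1·24  f→[331776+20736+4096+1296+256+81+16+1]=358258
n=28: 1·28 2·14 4·7 7·4 14·2 28·1  f→[1+16+256+2401+38416+614656]=655746
d|30:{1,2,3,5,6,10,15,30}  Σf=1+16+81+625+1296+10000+50625+810000=872644

28562, 170898, 358258, 655746, 872644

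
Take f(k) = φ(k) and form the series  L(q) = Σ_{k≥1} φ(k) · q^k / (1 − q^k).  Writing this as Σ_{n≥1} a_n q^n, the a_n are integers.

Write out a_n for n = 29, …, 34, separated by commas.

[q^29] φ(29)=28,φ(1)=1 ⇒ 29
d|30:{1,2,3,5,6,10,15,30}  Σφ=1+1+2+4+2+4+8+8=30
d|31:{31,1}  Σφ=30+1=31
n=32: 1·32 2·16 4·8 8·4 16·2 32·1  φ→[1+1+2+4+8+16]=32
[q^33] φ(33)=20,φ(11)=10,φ(3)=2,φ(1)=1 ⇒ 33
q^34  k|34↦φ(k): 1:1 2:1 17:16 34:16  a_34=34

29, 30, 31, 32, 33, 34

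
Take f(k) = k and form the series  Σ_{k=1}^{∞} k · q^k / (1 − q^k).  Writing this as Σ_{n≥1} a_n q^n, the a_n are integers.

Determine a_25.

[q^25] f(1)=1,f(5)=5,f(25)=25 ⇒ 31

a_25 = 31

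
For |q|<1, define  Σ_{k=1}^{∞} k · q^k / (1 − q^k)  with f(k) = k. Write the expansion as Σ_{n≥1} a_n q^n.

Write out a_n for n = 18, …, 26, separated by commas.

39, 20, 42, 32, 36, 24, 60, 31, 42

[q^18] f(18)=18,f(9)=9,f(6)=6,f(3)=3,f(2)=2,f(1)=1 ⇒ 39
d|19:{1,19}  Σf=1+19=20
n=20: 20·1 10·2 5·4 4·5 2·10 1·20  f→[20+10+5+4+2+1]=42
[q^21] f(1)=1,f(3)=3,f(7)=7,f(21)=21 ⇒ 32
[q^22] f(22)=22,f(11)=11,f(2)=2,f(1)=1 ⇒ 36
n=23: 1·23 23·1  f→[1+23]=24
d|24:{24,12,8,6,4,3,2,1}  Σf=24+12+8+6+4+3+2+1=60
q^25  k|25↦f(k): 25:25 5:5 1:1  a_25=31
d|26:{26,13,2,1}  Σf=26+13+2+1=42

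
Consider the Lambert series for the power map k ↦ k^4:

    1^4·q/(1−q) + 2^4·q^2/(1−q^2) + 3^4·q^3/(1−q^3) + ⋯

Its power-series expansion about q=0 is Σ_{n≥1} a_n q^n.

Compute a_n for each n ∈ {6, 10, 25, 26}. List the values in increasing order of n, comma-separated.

1394, 10642, 391251, 485554

q^6  k|6↦f(k): 1:1 2:16 3:81 6:1296  a_6=1394
q^10  k|10↦f(k): 1:1 2:16 5:625 10:10000  a_10=10642
[q^25] f(25)=390625,f(5)=625,f(1)=1 ⇒ 391251
n=26: 26·1 13·2 2·13 1·26  f→[456976+28561+16+1]=485554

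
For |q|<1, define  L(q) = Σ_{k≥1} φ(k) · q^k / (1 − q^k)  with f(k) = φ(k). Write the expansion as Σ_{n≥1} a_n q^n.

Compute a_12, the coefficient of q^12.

q^12  k|12↦φ(k): 12:4 6:2 4:2 3:2 2:1 1:1  a_12=12

a_12 = 12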